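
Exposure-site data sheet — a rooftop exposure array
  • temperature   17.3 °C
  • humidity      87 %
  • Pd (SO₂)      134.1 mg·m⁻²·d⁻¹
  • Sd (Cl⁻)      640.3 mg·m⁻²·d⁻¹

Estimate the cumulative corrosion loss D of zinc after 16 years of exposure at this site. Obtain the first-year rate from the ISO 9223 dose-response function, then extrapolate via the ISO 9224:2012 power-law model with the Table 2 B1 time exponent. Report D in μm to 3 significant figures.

D(16) = 92.4 μm

zinc: T>10 °C ⇒ hinge -0.071·(17.3−10) = -0.5183
  sulphur-dioxide contribution → 3.628 μm/a
  chloride contribution → 6.075 μm/a
  total first-year rate 9.703 μm/a
Long-term exponent b (ISO 9224 Table 2, B1) = 0.813
  D(16) = 9.703 × 16^0.813 = 9.703 × 9.527 = 92.44 μm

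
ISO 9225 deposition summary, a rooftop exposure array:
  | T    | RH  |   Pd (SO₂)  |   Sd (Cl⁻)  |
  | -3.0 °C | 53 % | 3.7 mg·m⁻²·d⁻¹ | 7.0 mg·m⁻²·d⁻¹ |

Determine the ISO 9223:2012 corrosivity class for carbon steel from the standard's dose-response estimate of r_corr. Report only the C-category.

C2

carbon steel: T≤10 °C ⇒ hinge +0.150·(-3.0−10) = -1.9500
  Pd branch = 1.77·Pd^0.52·e^(0.02·RH+f) = 1.435 μm/a
  Sd branch = 0.102·Sd^0.62·e^(0.033·RH+0.04·T) = 1.738 μm/a
  sum: 1.435 + 1.738 → r_corr = 3.173 μm/a
3.17 μm/a falls in (1.3, 25] for carbon steel → category C2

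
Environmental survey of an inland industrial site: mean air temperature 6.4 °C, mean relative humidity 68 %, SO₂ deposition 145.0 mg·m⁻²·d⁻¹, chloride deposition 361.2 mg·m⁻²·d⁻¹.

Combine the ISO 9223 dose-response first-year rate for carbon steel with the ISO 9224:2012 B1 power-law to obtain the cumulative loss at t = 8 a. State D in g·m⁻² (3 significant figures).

carbon steel: f(T) = +0.150·(T−10) [T≤10 °C] = -0.5400
  SO₂ term: 1.77·145.0^0.52·exp(0.02·68-0.5400) = 53.46
  Cl⁻ term: 0.102·361.2^0.62·exp(0.033·68+0.04·6.4) = 47.88
  sum: 53.46 + 47.88 → r_corr = 101.3 μm/a
ISO 9224: D(t) = r_corr · t^b with b = 0.523 (carbon steel, B1)
  D(8) = 101.3 × 8^0.523 = 101.3 × 2.967 = 300.7 μm
  Mass loss = 300.7 μm × 7.85 g/cm³ = 2360 g·m⁻²

D(8) = 2.36e+03 g·m⁻²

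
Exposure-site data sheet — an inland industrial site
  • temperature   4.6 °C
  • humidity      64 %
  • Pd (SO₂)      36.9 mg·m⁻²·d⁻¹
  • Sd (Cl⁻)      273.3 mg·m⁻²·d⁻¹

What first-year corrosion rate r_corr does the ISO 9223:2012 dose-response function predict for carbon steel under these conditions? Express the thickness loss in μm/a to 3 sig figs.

carbon steel: T≤10 °C ⇒ hinge +0.150·(4.6−10) = -0.8100
  sulphur-dioxide contribution → 18.49 μm/a
  chloride contribution → 32.84 μm/a
  ⇒ r_corr(carbon steel) = 51.33 μm/a

r_corr = 51.3 μm/a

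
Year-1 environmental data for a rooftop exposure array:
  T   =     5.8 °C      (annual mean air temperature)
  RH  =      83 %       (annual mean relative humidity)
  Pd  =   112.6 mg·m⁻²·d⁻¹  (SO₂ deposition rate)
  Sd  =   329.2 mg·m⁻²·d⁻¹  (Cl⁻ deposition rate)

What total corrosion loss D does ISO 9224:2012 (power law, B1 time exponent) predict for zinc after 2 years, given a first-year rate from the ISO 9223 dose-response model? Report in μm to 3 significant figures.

zinc: T≤10 °C ⇒ hinge +0.038·(5.8−10) = -0.1596
  SO₂ term: 0.0129·112.6^0.44·exp(0.046·83-0.1596) = 4
  Cl⁻ term: 0.0175·329.2^0.57·exp(0.008·83+0.085·5.8) = 1.515
  sum: 4 + 1.515 → r_corr = 5.515 μm/a
Power-law: D(2) = r_corr · 2^0.813
  D(2) = 5.515 × 2^0.813 = 5.515 × 1.757 = 9.69 μm

D(2) = 9.69 μm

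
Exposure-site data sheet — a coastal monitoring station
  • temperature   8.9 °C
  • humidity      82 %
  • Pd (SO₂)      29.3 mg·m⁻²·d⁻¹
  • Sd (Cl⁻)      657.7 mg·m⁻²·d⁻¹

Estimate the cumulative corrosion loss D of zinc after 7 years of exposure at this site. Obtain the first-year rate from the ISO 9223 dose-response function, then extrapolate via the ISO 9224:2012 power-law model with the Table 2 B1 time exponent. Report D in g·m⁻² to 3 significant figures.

D(7) = 183 g·m⁻²

zinc: f(T) = +0.038·(T−10) [T≤10 °C] = -0.0418
  SO₂ term: 0.0129·29.3^0.44·exp(0.046·82-0.0418) = 2.377
  Cl⁻ term: 0.0175·657.7^0.57·exp(0.008·82+0.085·8.9) = 2.902
  sum: 2.377 + 2.902 → r_corr = 5.279 μm/a
Power-law: D(7) = r_corr · 7^0.813
  D(7) = 5.279 × 7^0.813 = 5.279 × 4.865 = 25.68 μm
  Mass loss = 25.68 μm × 7.14 g/cm³ = 183.4 g·m⁻²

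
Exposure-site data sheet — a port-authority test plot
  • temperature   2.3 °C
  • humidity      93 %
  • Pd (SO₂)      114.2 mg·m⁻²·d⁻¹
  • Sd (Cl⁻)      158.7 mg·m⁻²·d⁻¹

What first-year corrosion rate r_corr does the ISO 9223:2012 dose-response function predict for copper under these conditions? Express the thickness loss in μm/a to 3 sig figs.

copper: T≤10 °C ⇒ hinge +0.126·(2.3−10) = -0.9702
  Pd branch = 0.0053·Pd^0.26·e^(0.059·RH+f) = 1.663 μm/a
  Cl⁻ term: 0.01025·158.7^0.27·exp(0.036·93+0.049·2.3) = 1.282
  r_corr = 1.663 + 1.282 = 2.945 μm/a

r_corr = 2.94 μm/a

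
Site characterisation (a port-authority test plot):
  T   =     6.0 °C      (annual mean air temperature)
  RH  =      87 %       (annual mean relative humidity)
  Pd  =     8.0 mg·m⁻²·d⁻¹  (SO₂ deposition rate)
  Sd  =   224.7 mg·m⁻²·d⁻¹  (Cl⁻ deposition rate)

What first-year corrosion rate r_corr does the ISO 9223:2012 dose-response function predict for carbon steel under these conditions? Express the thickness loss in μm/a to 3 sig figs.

r_corr = 82.0 μm/a

carbon steel: temperature factor f = +0.150·(-4.0) = -0.6000
  Pd branch = 1.77·Pd^0.52·e^(0.02·RH+f) = 16.32 μm/a
  Sd branch = 0.102·Sd^0.62·e^(0.033·RH+0.04·T) = 65.72 μm/a
  r_corr = 16.32 + 65.72 = 82.04 μm/a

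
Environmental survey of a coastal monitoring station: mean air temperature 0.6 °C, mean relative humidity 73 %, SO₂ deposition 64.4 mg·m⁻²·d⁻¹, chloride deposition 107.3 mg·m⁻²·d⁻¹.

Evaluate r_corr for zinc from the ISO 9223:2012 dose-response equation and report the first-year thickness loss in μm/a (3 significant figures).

r_corr = 2.10 μm/a

zinc: T≤10 °C ⇒ hinge +0.038·(0.6−10) = -0.3572
  SO₂ term: 0.0129·64.4^0.44·exp(0.046·73-0.3572) = 1.621
  Cl⁻ term: 0.0175·107.3^0.57·exp(0.008·73+0.085·0.6) = 0.4745
  sum: 1.621 + 0.4745 → r_corr = 2.095 μm/a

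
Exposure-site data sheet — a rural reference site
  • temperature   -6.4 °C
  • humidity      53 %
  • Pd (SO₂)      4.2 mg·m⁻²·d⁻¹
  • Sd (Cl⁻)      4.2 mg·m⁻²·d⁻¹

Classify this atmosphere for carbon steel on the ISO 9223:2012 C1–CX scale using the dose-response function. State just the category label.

carbon steel: T≤10 °C ⇒ hinge +0.150·(-6.4−10) = -2.4600
  SO₂ term: 1.77·4.2^0.52·exp(0.02·53-2.4600) = 0.9206
  Cl⁻ term: 0.102·4.2^0.62·exp(0.033·53+0.04·-6.4) = 1.105
  r_corr = 0.9206 + 1.105 = 2.026 μm/a
Category bounds: 1.3…25 μm/a bracket r_corr ⇒ C2

C2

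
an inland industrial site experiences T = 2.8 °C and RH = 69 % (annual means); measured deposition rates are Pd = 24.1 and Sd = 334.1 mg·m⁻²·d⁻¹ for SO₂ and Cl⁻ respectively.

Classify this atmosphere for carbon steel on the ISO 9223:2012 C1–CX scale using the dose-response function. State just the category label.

C4

carbon steel: T≤10 °C ⇒ hinge +0.150·(2.8−10) = -1.0800
  sulphur-dioxide contribution → 12.5 μm/a
  chloride contribution → 40.83 μm/a
  total first-year rate 53.33 μm/a
Category bounds: 50…80 μm/a bracket r_corr ⇒ C4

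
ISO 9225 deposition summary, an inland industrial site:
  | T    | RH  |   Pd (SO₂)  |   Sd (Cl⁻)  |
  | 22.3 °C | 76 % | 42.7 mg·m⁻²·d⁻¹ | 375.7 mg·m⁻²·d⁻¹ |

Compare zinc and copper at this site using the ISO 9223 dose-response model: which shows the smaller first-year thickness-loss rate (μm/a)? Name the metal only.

copper

zinc: temperature factor f = -0.071·(12.3) = -0.8733
  SO₂ term: 0.0129·42.7^0.44·exp(0.046·76-0.8733) = 0.9268
  Cl⁻ term: 0.0175·375.7^0.57·exp(0.008·76+0.085·22.3) = 6.28
  r_corr = 0.9268 + 6.28 = 7.207 μm/a
copper: temperature factor f = -0.080·(12.3) = -0.9840
  Pd branch = 0.0053·Pd^0.26·e^(0.059·RH+f) = 0.4658 μm/a
  Sd branch = 0.01025·Sd^0.27·e^(0.036·RH+0.049·T) = 2.337 μm/a
  r_corr = 0.4658 + 2.337 = 2.803 μm/a
Ordering by μm/a: zinc (7.21) > copper (2.8)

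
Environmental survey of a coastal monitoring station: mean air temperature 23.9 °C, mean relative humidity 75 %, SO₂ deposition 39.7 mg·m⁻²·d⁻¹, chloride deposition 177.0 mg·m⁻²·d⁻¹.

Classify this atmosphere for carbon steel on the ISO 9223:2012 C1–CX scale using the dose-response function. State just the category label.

C5

carbon steel: T>10 °C ⇒ hinge -0.054·(23.9−10) = -0.7506
  SO₂ term: 1.77·39.7^0.52·exp(0.02·75-0.7506) = 25.4
  Sd branch = 0.102·Sd^0.62·e^(0.033·RH+0.04·T) = 78.06 μm/a
  r_corr = 25.4 + 78.06 = 103.5 μm/a
Category bounds: 80…200 μm/a bracket r_corr ⇒ C5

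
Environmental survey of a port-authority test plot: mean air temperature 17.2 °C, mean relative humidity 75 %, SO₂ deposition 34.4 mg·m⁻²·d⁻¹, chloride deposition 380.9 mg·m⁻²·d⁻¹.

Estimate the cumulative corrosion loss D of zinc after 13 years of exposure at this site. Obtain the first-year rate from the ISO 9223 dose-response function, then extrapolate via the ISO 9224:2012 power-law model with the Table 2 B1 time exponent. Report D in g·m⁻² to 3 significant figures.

zinc: T>10 °C ⇒ hinge -0.071·(17.2−10) = -0.5112
  Pd branch = 0.0129·Pd^0.44·e^(0.046·RH+f) = 1.156 μm/a
  Cl⁻ term: 0.0175·380.9^0.57·exp(0.008·75+0.085·17.2) = 4.07
  r_corr = 1.156 + 4.07 = 5.226 μm/a
Power-law: D(13) = r_corr · 13^0.813
  D(13) = 5.226 × 13^0.813 = 5.226 × 8.047 = 42.06 μm
  Mass loss = 42.06 μm × 7.14 g/cm³ = 300.3 g·m⁻²

D(13) = 300 g·m⁻²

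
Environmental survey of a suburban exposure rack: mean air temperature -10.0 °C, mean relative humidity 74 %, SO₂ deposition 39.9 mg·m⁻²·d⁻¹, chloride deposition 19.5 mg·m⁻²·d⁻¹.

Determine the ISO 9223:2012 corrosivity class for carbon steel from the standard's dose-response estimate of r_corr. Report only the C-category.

C2

carbon steel: f(T) = +0.150·(T−10) [T≤10 °C] = -3.0000
  SO₂ term: 1.77·39.9^0.52·exp(0.02·74-3.0000) = 2.632
  Sd branch = 0.102·Sd^0.62·e^(0.033·RH+0.04·T) = 4.957 μm/a
  sum: 2.632 + 4.957 → r_corr = 7.59 μm/a
7.59 μm/a falls in (1.3, 25] for carbon steel → category C2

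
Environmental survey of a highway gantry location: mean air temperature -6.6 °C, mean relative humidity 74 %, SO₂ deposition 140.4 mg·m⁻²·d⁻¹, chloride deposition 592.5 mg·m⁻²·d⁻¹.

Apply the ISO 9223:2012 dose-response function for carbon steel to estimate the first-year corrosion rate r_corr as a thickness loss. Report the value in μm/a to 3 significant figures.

carbon steel: temperature factor f = +0.150·(-16.6) = -2.4900
  Pd branch = 1.77·Pd^0.52·e^(0.02·RH+f) = 8.433 μm/a
  Cl⁻ term: 0.102·592.5^0.62·exp(0.033·74+0.04·-6.6) = 47.16
  sum: 8.433 + 47.16 → r_corr = 55.59 μm/a

r_corr = 55.6 μm/a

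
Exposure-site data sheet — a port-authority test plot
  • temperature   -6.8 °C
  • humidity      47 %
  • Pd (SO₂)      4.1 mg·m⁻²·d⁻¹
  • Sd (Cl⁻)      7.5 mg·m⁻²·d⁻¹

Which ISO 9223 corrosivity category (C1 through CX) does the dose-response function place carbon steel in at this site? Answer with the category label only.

C2

carbon steel: f(T) = +0.150·(T−10) [T≤10 °C] = -2.5200
  SO₂ term: 1.77·4.1^0.52·exp(0.02·47-2.5200) = 0.7593
  Cl⁻ term: 0.102·7.5^0.62·exp(0.033·47+0.04·-6.8) = 1.278
  sum: 0.7593 + 1.278 → r_corr = 2.038 μm/a
Category bounds: 1.3…25 μm/a bracket r_corr ⇒ C2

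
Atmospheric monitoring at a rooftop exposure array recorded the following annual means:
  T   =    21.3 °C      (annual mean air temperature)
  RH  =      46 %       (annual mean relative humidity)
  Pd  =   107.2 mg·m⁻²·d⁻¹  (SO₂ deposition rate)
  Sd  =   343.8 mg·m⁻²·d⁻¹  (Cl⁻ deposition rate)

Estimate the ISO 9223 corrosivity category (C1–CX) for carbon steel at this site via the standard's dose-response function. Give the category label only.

C4

carbon steel: T>10 °C ⇒ hinge -0.054·(21.3−10) = -0.6102
  sulphur-dioxide contribution → 27.43 μm/a
  chloride contribution → 40.77 μm/a
  total first-year rate 68.2 μm/a
ISO 9223 Table 2 (carbon steel): 50 < 68.2 ≤ 80 μm/a ⇒ C4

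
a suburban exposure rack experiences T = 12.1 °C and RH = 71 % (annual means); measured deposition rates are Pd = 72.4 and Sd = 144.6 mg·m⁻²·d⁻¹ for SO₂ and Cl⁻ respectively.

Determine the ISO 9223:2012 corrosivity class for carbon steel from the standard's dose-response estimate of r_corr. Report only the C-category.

carbon steel: temperature factor f = -0.054·(2.1) = -0.1134
  Pd branch = 1.77·Pd^0.52·e^(0.02·RH+f) = 60.6 μm/a
  Sd branch = 0.102·Sd^0.62·e^(0.033·RH+0.04·T) = 37.64 μm/a
  sum: 60.6 + 37.64 → r_corr = 98.24 μm/a
98.2 μm/a falls in (80, 200] for carbon steel → category C5

C5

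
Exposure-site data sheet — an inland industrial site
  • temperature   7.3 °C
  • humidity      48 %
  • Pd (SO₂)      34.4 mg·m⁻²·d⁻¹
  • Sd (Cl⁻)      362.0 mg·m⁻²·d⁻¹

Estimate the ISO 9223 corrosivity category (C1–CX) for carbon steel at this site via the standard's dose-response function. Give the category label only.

C3

carbon steel: temperature factor f = +0.150·(-2.7) = -0.4050
  Pd branch = 1.77·Pd^0.52·e^(0.02·RH+f) = 19.41 μm/a
  Sd branch = 0.102·Sd^0.62·e^(0.033·RH+0.04·T) = 25.69 μm/a
  sum: 19.41 + 25.69 → r_corr = 45.1 μm/a
ISO 9223 Table 2 (carbon steel): 25 < 45.1 ≤ 50 μm/a ⇒ C3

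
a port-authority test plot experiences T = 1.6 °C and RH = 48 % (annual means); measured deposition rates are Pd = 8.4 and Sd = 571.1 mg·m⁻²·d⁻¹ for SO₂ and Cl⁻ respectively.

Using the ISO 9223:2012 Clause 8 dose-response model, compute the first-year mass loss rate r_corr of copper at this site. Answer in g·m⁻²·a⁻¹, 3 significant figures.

copper: f(T) = +0.126·(T−10) [T≤10 °C] = -1.0584
  Pd branch = 0.0053·Pd^0.26·e^(0.059·RH+f) = 0.05431 μm/a
  Sd branch = 0.01025·Sd^0.27·e^(0.036·RH+0.049·T) = 0.3464 μm/a
  sum: 0.05431 + 0.3464 → r_corr = 0.4007 μm/a
Convert to mass loss: 0.4007 μm/a × 8.96 g/cm³ = 3.59 g·m⁻²·a⁻¹

r_corr = 3.59 g·m⁻²·a⁻¹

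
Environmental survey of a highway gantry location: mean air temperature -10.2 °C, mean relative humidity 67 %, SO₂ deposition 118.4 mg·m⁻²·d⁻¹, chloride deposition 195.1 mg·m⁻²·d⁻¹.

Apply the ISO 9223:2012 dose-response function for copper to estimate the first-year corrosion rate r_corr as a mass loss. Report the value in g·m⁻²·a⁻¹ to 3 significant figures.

copper: temperature factor f = +0.126·(-20.2) = -2.5452
  Pd branch = 0.0053·Pd^0.26·e^(0.059·RH+f) = 0.07495 μm/a
  Cl⁻ term: 0.01025·195.1^0.27·exp(0.036·67+0.049·-10.2) = 0.2881
  sum: 0.07495 + 0.2881 → r_corr = 0.3631 μm/a
Convert to mass loss: 0.3631 μm/a × 8.96 g/cm³ = 3.253 g·m⁻²·a⁻¹

r_corr = 3.25 g·m⁻²·a⁻¹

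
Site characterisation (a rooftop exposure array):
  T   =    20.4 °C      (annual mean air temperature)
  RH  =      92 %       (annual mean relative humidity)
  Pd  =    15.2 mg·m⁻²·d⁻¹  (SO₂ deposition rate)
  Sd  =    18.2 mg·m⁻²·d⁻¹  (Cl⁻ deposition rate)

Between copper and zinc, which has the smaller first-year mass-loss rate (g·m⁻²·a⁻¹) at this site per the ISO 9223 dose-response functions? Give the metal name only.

copper: f(T) = -0.080·(T−10) [T>10 °C] = -0.8320
  sulphur-dioxide contribution → 1.066 μm/a
  chloride contribution → 1.673 μm/a
  total first-year rate 2.738 μm/a
  mass loss = 2.738 μm/a × 8.96 g/cm³ = 24.54 g·m⁻²·a⁻¹
zinc: f(T) = -0.071·(T−10) [T>10 °C] = -0.7384
  sulphur-dioxide contribution → 1.406 μm/a
  chloride contribution → 1.081 μm/a
  total first-year rate 2.487 μm/a
  mass loss = 2.487 μm/a × 7.14 g/cm³ = 17.76 g·m⁻²·a⁻¹
Ordering by g·m⁻²·a⁻¹: copper (24.5) > zinc (17.8)

zinc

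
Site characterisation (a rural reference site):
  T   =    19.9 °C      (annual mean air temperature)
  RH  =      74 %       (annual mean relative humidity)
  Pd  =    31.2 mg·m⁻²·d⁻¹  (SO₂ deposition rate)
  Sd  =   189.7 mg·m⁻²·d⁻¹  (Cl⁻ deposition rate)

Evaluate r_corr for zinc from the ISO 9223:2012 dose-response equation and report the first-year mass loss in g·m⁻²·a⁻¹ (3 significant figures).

r_corr = 30.6 g·m⁻²·a⁻¹

zinc: temperature factor f = -0.071·(9.9) = -0.7029
  SO₂ term: 0.0129·31.2^0.44·exp(0.046·74-0.7029) = 0.8732
  Sd branch = 0.0175·Sd^0.57·e^(0.008·RH+0.085·T) = 3.414 μm/a
  sum: 0.8732 + 3.414 → r_corr = 4.287 μm/a
Convert to mass loss: 4.287 μm/a × 7.14 g/cm³ = 30.61 g·m⁻²·a⁻¹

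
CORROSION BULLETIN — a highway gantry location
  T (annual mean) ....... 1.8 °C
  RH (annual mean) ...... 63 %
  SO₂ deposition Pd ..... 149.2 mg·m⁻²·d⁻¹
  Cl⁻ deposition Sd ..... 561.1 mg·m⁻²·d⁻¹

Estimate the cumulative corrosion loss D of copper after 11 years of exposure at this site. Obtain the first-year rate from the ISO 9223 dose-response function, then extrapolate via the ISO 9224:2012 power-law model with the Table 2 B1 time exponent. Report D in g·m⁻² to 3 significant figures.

copper: f(T) = +0.126·(T−10) [T≤10 °C] = -1.0332
  Pd branch = 0.0053·Pd^0.26·e^(0.059·RH+f) = 0.2851 μm/a
  Cl⁻ term: 0.01025·561.1^0.27·exp(0.036·63+0.049·1.8) = 0.5974
  r_corr = 0.2851 + 0.5974 = 0.8825 μm/a
Power-law: D(11) = r_corr · 11^0.667
  D(11) = 0.8825 × 11^0.667 = 0.8825 × 4.95 = 4.368 μm
  Mass loss = 4.368 μm × 8.96 g/cm³ = 39.14 g·m⁻²

D(11) = 39.1 g·m⁻²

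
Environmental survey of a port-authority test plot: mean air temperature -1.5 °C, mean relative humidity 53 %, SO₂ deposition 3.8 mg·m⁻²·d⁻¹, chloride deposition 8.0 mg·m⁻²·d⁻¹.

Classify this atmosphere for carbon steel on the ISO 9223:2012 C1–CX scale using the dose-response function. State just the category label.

C2

carbon steel: temperature factor f = +0.150·(-11.5) = -1.7250
  Pd branch = 1.77·Pd^0.52·e^(0.02·RH+f) = 1.822 μm/a
  Sd branch = 0.102·Sd^0.62·e^(0.033·RH+0.04·T) = 2.005 μm/a
  sum: 1.822 + 2.005 → r_corr = 3.827 μm/a
Category bounds: 1.3…25 μm/a bracket r_corr ⇒ C2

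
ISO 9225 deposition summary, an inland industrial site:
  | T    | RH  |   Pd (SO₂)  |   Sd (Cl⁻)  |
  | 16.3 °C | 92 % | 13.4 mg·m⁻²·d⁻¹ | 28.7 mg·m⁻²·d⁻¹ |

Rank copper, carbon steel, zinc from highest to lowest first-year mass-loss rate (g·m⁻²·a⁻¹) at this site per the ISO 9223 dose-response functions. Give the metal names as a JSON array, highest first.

["carbon steel", "copper", "zinc"]

copper: temperature factor f = -0.080·(6.3) = -0.5040
  SO₂ term: 0.0053·13.4^0.26·exp(0.059·92-0.5040) = 1.431
  Sd branch = 0.01025·Sd^0.27·e^(0.036·RH+0.049·T) = 1.547 μm/a
  r_corr = 1.431 + 1.547 = 2.979 μm/a
  mass loss = 2.979 μm/a × 8.96 g/cm³ = 26.69 g·m⁻²·a⁻¹
carbon steel: f(T) = -0.054·(T−10) [T>10 °C] = -0.3402
  Pd branch = 1.77·Pd^0.52·e^(0.02·RH+f) = 30.58 μm/a
  Cl⁻ term: 0.102·28.7^0.62·exp(0.033·92+0.04·16.3) = 32.67
  r_corr = 30.58 + 32.67 = 63.25 μm/a
  mass loss = 63.25 μm/a × 7.85 g/cm³ = 496.5 g·m⁻²·a⁻¹
zinc: f(T) = -0.071·(T−10) [T>10 °C] = -0.4473
  SO₂ term: 0.0129·13.4^0.44·exp(0.046·92-0.4473) = 1.779
  Sd branch = 0.0175·Sd^0.57·e^(0.008·RH+0.085·T) = 0.9894 μm/a
  sum: 1.779 + 0.9894 → r_corr = 2.768 μm/a
  mass loss = 2.768 μm/a × 7.14 g/cm³ = 19.77 g·m⁻²·a⁻¹
Ordering by g·m⁻²·a⁻¹: carbon steel (497) > copper (26.7) > zinc (19.8)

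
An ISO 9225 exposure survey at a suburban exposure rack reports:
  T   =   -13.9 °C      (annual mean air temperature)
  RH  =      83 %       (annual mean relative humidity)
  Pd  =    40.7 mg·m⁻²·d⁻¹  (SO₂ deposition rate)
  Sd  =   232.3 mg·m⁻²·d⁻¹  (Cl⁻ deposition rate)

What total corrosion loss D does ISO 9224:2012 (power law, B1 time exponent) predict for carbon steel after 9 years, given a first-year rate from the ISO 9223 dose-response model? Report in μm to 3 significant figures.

D(9) = 89.3 μm

carbon steel: f(T) = +0.150·(T−10) [T≤10 °C] = -3.5850
  SO₂ term: 1.77·40.7^0.52·exp(0.02·83-3.5850) = 1.774
  Sd branch = 0.102·Sd^0.62·e^(0.033·RH+0.04·T) = 26.52 μm/a
  sum: 1.774 + 26.52 → r_corr = 28.3 μm/a
Long-term exponent b (ISO 9224 Table 2, B1) = 0.523
  D(9) = 28.3 × 9^0.523 = 28.3 × 3.156 = 89.29 μm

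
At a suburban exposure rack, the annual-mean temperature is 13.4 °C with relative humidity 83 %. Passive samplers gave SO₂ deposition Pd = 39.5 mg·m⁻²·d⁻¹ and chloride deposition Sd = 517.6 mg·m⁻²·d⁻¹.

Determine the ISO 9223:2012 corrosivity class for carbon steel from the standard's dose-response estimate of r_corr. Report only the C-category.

carbon steel: temperature factor f = -0.054·(3.4) = -0.1836
  SO₂ term: 1.77·39.5^0.52·exp(0.02·83-0.1836) = 52.41
  Sd branch = 0.102·Sd^0.62·e^(0.033·RH+0.04·T) = 129.9 μm/a
  sum: 52.41 + 129.9 → r_corr = 182.3 μm/a
182 μm/a falls in (80, 200] for carbon steel → category C5

C5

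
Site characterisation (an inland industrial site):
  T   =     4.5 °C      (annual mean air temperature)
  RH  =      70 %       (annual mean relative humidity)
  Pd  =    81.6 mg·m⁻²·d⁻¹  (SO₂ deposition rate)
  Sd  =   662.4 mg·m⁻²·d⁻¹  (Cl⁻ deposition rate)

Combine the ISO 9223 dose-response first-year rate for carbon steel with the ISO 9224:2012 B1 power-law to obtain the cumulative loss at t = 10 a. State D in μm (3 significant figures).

carbon steel: f(T) = +0.150·(T−10) [T≤10 °C] = -0.8250
  SO₂ term: 1.77·81.6^0.52·exp(0.02·70-0.8250) = 31.03
  Sd branch = 0.102·Sd^0.62·e^(0.033·RH+0.04·T) = 69.04 μm/a
  r_corr = 31.03 + 69.04 = 100.1 μm/a
Power-law: D(10) = r_corr · 10^0.523
  D(10) = 100.1 × 10^0.523 = 100.1 × 3.334 = 333.7 μm

D(10) = 334 μm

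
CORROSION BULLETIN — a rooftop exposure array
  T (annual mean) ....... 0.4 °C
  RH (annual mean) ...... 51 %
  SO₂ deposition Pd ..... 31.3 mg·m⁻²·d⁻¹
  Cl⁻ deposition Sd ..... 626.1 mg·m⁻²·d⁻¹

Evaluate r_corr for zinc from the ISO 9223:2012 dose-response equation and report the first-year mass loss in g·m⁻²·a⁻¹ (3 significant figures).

r_corr = 10.7 g·m⁻²·a⁻¹

zinc: f(T) = +0.038·(T−10) [T≤10 °C] = -0.3648
  sulphur-dioxide contribution → 0.4257 μm/a
  chloride contribution → 1.069 μm/a
  ⇒ r_corr(zinc) = 1.495 μm/a
Convert to mass loss: 1.495 μm/a × 7.14 g/cm³ = 10.67 g·m⁻²·a⁻¹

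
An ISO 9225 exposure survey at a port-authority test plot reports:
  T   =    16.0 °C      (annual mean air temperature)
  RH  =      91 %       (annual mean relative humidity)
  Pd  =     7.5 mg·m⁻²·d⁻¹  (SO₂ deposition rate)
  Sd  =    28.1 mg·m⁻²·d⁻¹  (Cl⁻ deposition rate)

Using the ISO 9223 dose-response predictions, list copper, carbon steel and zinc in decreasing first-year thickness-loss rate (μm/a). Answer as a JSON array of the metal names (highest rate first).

copper: f(T) = -0.080·(T−10) [T>10 °C] = -0.4800
  Pd branch = 0.0053·Pd^0.26·e^(0.059·RH+f) = 1.189 μm/a
  Sd branch = 0.01025·Sd^0.27·e^(0.036·RH+0.049·T) = 1.463 μm/a
  r_corr = 1.189 + 1.463 = 2.651 μm/a
carbon steel: T>10 °C ⇒ hinge -0.054·(16.0−10) = -0.3240
  Pd branch = 1.77·Pd^0.52·e^(0.02·RH+f) = 22.53 μm/a
  Cl⁻ term: 0.102·28.1^0.62·exp(0.033·91+0.04·16.0) = 30.83
  sum: 22.53 + 30.83 → r_corr = 53.35 μm/a
zinc: f(T) = -0.071·(T−10) [T>10 °C] = -0.4260
  Pd branch = 0.0129·Pd^0.44·e^(0.046·RH+f) = 1.345 μm/a
  Sd branch = 0.0175·Sd^0.57·e^(0.008·RH+0.085·T) = 0.9454 μm/a
  sum: 1.345 + 0.9454 → r_corr = 2.29 μm/a
Ordering by μm/a: carbon steel (53.4) > copper (2.65) > zinc (2.29)

["carbon steel", "copper", "zinc"]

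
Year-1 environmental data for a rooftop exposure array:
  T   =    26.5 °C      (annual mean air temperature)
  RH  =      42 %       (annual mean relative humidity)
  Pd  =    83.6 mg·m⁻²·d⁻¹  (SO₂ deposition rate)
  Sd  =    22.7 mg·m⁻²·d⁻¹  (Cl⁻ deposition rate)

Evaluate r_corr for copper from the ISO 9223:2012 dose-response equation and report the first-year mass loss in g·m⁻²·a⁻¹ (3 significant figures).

r_corr = 4.02 g·m⁻²·a⁻¹

copper: temperature factor f = -0.080·(16.5) = -1.3200
  sulphur-dioxide contribution → 0.05333 μm/a
  chloride contribution → 0.3958 μm/a
  ⇒ r_corr(copper) = 0.4491 μm/a
Convert to mass loss: 0.4491 μm/a × 8.96 g/cm³ = 4.024 g·m⁻²·a⁻¹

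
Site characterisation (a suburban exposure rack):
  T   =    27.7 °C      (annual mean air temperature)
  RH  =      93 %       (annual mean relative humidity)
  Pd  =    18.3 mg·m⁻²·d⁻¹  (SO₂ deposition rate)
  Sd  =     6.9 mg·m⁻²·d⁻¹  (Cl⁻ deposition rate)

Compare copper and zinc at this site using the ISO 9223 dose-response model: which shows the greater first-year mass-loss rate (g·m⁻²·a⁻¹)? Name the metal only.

copper: T>10 °C ⇒ hinge -0.080·(27.7−10) = -1.4160
  SO₂ term: 0.0053·18.3^0.26·exp(0.059·93-1.4160) = 0.6615
  Cl⁻ term: 0.01025·6.9^0.27·exp(0.036·93+0.049·27.7) = 1.909
  r_corr = 0.6615 + 1.909 = 2.57 μm/a
  mass loss = 2.57 μm/a × 8.96 g/cm³ = 23.03 g·m⁻²·a⁻¹
zinc: T>10 °C ⇒ hinge -0.071·(27.7−10) = -1.2567
  Pd branch = 0.0129·Pd^0.44·e^(0.046·RH+f) = 0.951 μm/a
  Cl⁻ term: 0.0175·6.9^0.57·exp(0.008·93+0.085·27.7) = 1.166
  r_corr = 0.951 + 1.166 = 2.117 μm/a
  mass loss = 2.117 μm/a × 7.14 g/cm³ = 15.12 g·m⁻²·a⁻¹
Ordering by g·m⁻²·a⁻¹: copper (23) > zinc (15.1)

copper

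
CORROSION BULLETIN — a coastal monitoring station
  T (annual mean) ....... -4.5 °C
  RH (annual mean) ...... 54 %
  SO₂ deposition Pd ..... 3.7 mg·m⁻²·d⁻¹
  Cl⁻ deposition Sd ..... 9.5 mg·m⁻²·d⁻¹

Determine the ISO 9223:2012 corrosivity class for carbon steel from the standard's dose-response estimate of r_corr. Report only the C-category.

C2

carbon steel: T≤10 °C ⇒ hinge +0.150·(-4.5−10) = -2.1750
  Pd branch = 1.77·Pd^0.52·e^(0.02·RH+f) = 1.169 μm/a
  Sd branch = 0.102·Sd^0.62·e^(0.033·RH+0.04·T) = 2.044 μm/a
  r_corr = 1.169 + 2.044 = 3.213 μm/a
Category bounds: 1.3…25 μm/a bracket r_corr ⇒ C2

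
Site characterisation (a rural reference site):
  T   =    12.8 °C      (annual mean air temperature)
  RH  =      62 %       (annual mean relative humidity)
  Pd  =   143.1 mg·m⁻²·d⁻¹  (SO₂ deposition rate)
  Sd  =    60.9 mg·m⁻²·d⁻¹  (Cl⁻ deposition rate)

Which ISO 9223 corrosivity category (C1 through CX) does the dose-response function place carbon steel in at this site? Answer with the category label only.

C5

carbon steel: T>10 °C ⇒ hinge -0.054·(12.8−10) = -0.1512
  Pd branch = 1.77·Pd^0.52·e^(0.02·RH+f) = 69.46 μm/a
  Sd branch = 0.102·Sd^0.62·e^(0.033·RH+0.04·T) = 16.83 μm/a
  r_corr = 69.46 + 16.83 = 86.29 μm/a
Category bounds: 80…200 μm/a bracket r_corr ⇒ C5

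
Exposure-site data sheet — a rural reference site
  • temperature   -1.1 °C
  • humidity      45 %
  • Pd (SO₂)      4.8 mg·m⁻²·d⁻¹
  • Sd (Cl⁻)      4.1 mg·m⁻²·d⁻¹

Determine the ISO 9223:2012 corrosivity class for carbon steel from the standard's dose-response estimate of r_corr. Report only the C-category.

C2

carbon steel: temperature factor f = +0.150·(-11.1) = -1.6650
  Pd branch = 1.77·Pd^0.52·e^(0.02·RH+f) = 1.862 μm/a
  Cl⁻ term: 0.102·4.1^0.62·exp(0.033·45+0.04·-1.1) = 1.034
  sum: 1.862 + 1.034 → r_corr = 2.896 μm/a
2.9 μm/a falls in (1.3, 25] for carbon steel → category C2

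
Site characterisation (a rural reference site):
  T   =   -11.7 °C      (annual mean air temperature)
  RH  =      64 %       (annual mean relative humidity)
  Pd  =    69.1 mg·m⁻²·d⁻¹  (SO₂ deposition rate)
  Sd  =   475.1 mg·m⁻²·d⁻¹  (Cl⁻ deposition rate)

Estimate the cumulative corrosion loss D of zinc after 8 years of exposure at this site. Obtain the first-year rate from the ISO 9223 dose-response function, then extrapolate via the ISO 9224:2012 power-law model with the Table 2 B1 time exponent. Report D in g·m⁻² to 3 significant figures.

zinc: f(T) = +0.038·(T−10) [T≤10 °C] = -0.8246
  SO₂ term: 0.0129·69.1^0.44·exp(0.046·64-0.8246) = 0.6925
  Sd branch = 0.0175·Sd^0.57·e^(0.008·RH+0.085·T) = 0.3625 μm/a
  sum: 0.6925 + 0.3625 → r_corr = 1.055 μm/a
Long-term exponent b (ISO 9224 Table 2, B1) = 0.813
  D(8) = 1.055 × 8^0.813 = 1.055 × 5.423 = 5.721 μm
  Mass loss = 5.721 μm × 7.14 g/cm³ = 40.84 g·m⁻²

D(8) = 40.8 g·m⁻²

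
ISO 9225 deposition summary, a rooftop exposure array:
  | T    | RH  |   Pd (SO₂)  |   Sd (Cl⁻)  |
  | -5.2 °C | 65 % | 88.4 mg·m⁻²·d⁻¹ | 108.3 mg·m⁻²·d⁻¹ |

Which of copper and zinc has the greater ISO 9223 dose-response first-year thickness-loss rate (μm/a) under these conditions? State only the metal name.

zinc

copper: temperature factor f = +0.126·(-15.2) = -1.9152
  sulphur-dioxide contribution → 0.1159 μm/a
  chloride contribution → 0.2922 μm/a
  total first-year rate 0.4081 μm/a
zinc: f(T) = +0.038·(T−10) [T≤10 °C] = -0.5776
  sulphur-dioxide contribution → 1.034 μm/a
  chloride contribution → 0.2733 μm/a
  total first-year rate 1.308 μm/a
Ordering by μm/a: zinc (1.31) > copper (0.408)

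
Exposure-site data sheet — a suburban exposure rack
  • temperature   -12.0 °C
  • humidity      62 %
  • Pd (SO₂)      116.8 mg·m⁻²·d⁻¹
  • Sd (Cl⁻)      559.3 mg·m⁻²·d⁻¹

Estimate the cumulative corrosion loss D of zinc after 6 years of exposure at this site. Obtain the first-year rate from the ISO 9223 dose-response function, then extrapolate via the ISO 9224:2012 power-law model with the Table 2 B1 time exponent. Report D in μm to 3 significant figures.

D(6) = 5.01 μm

zinc: temperature factor f = +0.038·(-22.0) = -0.8360
  SO₂ term: 0.0129·116.8^0.44·exp(0.046·62-0.8360) = 0.7867
  Sd branch = 0.0175·Sd^0.57·e^(0.008·RH+0.085·T) = 0.3816 μm/a
  sum: 0.7867 + 0.3816 → r_corr = 1.168 μm/a
ISO 9224: D(t) = r_corr · t^b with b = 0.813 (zinc, B1)
  D(6) = 1.168 × 6^0.813 = 1.168 × 4.292 = 5.014 μm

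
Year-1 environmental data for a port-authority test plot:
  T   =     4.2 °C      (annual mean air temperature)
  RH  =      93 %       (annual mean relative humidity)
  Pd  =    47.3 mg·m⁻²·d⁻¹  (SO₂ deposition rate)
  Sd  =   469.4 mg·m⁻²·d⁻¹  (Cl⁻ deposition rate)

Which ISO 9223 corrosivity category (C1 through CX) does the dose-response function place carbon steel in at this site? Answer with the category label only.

C5

carbon steel: T≤10 °C ⇒ hinge +0.150·(4.2−10) = -0.8700
  Pd branch = 1.77·Pd^0.52·e^(0.02·RH+f) = 35.39 μm/a
  Sd branch = 0.102·Sd^0.62·e^(0.033·RH+0.04·T) = 117.7 μm/a
  r_corr = 35.39 + 117.7 = 153.1 μm/a
153 μm/a falls in (80, 200] for carbon steel → category C5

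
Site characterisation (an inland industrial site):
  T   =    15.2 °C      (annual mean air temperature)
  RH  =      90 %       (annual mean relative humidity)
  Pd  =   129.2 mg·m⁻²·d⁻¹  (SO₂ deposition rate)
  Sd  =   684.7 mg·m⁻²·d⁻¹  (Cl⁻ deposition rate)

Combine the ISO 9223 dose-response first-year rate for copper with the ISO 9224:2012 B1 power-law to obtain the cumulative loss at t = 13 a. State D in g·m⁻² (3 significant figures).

copper: f(T) = -0.080·(T−10) [T>10 °C] = -0.4160
  sulphur-dioxide contribution → 2.504 μm/a
  chloride contribution → 3.213 μm/a
  ⇒ r_corr(copper) = 5.717 μm/a
Power-law: D(13) = r_corr · 13^0.667
  D(13) = 5.717 × 13^0.667 = 5.717 × 5.534 = 31.63 μm
  Mass loss = 31.63 μm × 8.96 g/cm³ = 283.4 g·m⁻²

D(13) = 283 g·m⁻²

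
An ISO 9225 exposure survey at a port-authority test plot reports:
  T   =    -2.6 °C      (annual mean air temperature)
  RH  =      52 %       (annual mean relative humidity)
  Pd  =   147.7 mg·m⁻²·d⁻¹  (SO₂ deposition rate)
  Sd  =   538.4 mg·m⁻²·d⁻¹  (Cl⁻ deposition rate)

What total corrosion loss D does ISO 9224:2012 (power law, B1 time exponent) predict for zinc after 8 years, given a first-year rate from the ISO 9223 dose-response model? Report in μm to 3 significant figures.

D(8) = 8.42 μm

zinc: f(T) = +0.038·(T−10) [T≤10 °C] = -0.4788
  sulphur-dioxide contribution → 0.7871 μm/a
  chloride contribution → 0.7664 μm/a
  total first-year rate 1.553 μm/a
ISO 9224: D(t) = r_corr · t^b with b = 0.813 (zinc, B1)
  D(8) = 1.553 × 8^0.813 = 1.553 × 5.423 = 8.424 μm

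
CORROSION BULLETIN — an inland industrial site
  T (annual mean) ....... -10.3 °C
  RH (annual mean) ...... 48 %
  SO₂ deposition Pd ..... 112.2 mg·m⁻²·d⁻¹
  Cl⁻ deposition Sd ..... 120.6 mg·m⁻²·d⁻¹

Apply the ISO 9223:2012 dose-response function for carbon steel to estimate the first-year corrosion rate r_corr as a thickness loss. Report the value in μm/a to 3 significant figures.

r_corr = 8.99 μm/a

carbon steel: f(T) = +0.150·(T−10) [T≤10 °C] = -3.0450
  sulphur-dioxide contribution → 2.561 μm/a
  chloride contribution → 6.427 μm/a
  total first-year rate 8.989 μm/a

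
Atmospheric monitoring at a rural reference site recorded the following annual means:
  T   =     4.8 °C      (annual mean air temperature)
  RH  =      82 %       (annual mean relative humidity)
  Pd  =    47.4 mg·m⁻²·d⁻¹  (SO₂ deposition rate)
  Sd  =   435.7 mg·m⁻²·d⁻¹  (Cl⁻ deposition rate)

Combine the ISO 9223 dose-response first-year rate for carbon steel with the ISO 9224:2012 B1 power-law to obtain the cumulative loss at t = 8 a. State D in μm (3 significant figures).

carbon steel: f(T) = +0.150·(T−10) [T≤10 °C] = -0.7800
  Pd branch = 1.77·Pd^0.52·e^(0.02·RH+f) = 31.11 μm/a
  Sd branch = 0.102·Sd^0.62·e^(0.033·RH+0.04·T) = 80.07 μm/a
  sum: 31.11 + 80.07 → r_corr = 111.2 μm/a
ISO 9224: D(t) = r_corr · t^b with b = 0.523 (carbon steel, B1)
  D(8) = 111.2 × 8^0.523 = 111.2 × 2.967 = 329.9 μm

D(8) = 330 μm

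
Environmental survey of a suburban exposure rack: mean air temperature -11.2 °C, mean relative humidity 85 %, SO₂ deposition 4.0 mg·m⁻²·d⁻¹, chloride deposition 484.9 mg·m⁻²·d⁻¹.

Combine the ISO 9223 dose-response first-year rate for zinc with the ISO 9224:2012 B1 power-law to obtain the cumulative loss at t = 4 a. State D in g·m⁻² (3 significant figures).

zinc: T≤10 °C ⇒ hinge +0.038·(-11.2−10) = -0.8056
  Pd branch = 0.0129·Pd^0.44·e^(0.046·RH+f) = 0.5293 μm/a
  Sd branch = 0.0175·Sd^0.57·e^(0.008·RH+0.085·T) = 0.4526 μm/a
  sum: 0.5293 + 0.4526 → r_corr = 0.9819 μm/a
Power-law: D(4) = r_corr · 4^0.813
  D(4) = 0.9819 × 4^0.813 = 0.9819 × 3.087 = 3.031 μm
  Mass loss = 3.031 μm × 7.14 g/cm³ = 21.64 g·m⁻²

D(4) = 21.6 g·m⁻²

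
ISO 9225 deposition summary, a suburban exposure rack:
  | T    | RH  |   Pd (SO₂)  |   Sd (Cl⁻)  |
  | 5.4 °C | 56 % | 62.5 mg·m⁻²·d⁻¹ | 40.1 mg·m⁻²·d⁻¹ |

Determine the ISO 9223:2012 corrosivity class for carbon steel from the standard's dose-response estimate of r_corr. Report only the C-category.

C3

carbon steel: f(T) = +0.150·(T−10) [T≤10 °C] = -0.6900
  sulphur-dioxide contribution → 23.37 μm/a
  chloride contribution → 7.924 μm/a
  total first-year rate 31.29 μm/a
ISO 9223 Table 2 (carbon steel): 25 < 31.3 ≤ 50 μm/a ⇒ C3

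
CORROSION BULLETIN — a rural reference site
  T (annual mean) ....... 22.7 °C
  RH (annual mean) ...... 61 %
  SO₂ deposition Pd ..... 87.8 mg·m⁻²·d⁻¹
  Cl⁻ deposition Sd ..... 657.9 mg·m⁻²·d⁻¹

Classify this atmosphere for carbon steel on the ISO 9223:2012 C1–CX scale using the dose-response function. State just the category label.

carbon steel: f(T) = -0.054·(T−10) [T>10 °C] = -0.6858
  sulphur-dioxide contribution → 30.95 μm/a
  chloride contribution → 105.8 μm/a
  total first-year rate 136.7 μm/a
Category bounds: 80…200 μm/a bracket r_corr ⇒ C5

C5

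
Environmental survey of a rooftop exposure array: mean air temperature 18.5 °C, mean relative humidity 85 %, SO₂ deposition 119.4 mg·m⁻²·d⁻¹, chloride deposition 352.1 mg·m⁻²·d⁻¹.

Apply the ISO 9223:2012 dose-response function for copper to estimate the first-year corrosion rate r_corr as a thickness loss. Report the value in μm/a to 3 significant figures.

copper: f(T) = -0.080·(T−10) [T>10 °C] = -0.6800
  sulphur-dioxide contribution → 1.403 μm/a
  chloride contribution → 2.636 μm/a
  ⇒ r_corr(copper) = 4.039 μm/a

r_corr = 4.04 μm/a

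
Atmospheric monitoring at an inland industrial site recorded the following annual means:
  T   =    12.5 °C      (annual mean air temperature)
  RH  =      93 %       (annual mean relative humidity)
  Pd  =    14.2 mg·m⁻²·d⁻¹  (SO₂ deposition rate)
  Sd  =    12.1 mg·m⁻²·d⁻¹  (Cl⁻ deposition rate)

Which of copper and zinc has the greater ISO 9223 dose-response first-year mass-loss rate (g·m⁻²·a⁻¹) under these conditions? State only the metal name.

copper

copper: temperature factor f = -0.080·(2.5) = -0.2000
  sulphur-dioxide contribution → 2.089 μm/a
  chloride contribution → 1.055 μm/a
  total first-year rate 3.144 μm/a
  mass loss = 3.144 μm/a × 8.96 g/cm³ = 28.17 g·m⁻²·a⁻¹
zinc: T>10 °C ⇒ hinge -0.071·(12.5−10) = -0.1775
  sulphur-dioxide contribution → 2.503 μm/a
  chloride contribution → 0.4413 μm/a
  total first-year rate 2.944 μm/a
  mass loss = 2.944 μm/a × 7.14 g/cm³ = 21.02 g·m⁻²·a⁻¹
Ordering by g·m⁻²·a⁻¹: copper (28.2) > zinc (21)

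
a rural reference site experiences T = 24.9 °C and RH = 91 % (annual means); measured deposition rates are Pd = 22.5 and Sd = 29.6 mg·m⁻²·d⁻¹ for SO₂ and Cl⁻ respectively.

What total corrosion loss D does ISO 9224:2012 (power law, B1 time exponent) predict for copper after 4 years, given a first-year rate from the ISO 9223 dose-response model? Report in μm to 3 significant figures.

D(4) = 7.74 μm

copper: T>10 °C ⇒ hinge -0.080·(24.9−10) = -1.1920
  Pd branch = 0.0053·Pd^0.26·e^(0.059·RH+f) = 0.7761 μm/a
  Sd branch = 0.01025·Sd^0.27·e^(0.036·RH+0.049·T) = 2.294 μm/a
  sum: 0.7761 + 2.294 → r_corr = 3.07 μm/a
ISO 9224: D(t) = r_corr · t^b with b = 0.667 (copper, B1)
  D(4) = 3.07 × 4^0.667 = 3.07 × 2.521 = 7.74 μm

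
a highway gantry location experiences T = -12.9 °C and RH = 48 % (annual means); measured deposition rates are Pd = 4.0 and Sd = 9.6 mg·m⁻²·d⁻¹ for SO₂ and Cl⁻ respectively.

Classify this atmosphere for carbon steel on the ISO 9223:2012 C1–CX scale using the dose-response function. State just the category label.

C2

carbon steel: T≤10 °C ⇒ hinge +0.150·(-12.9−10) = -3.4350
  Pd branch = 1.77·Pd^0.52·e^(0.02·RH+f) = 0.3063 μm/a
  Sd branch = 0.102·Sd^0.62·e^(0.033·RH+0.04·T) = 1.206 μm/a
  r_corr = 0.3063 + 1.206 = 1.513 μm/a
ISO 9223 Table 2 (carbon steel): 1.3 < 1.51 ≤ 25 μm/a ⇒ C2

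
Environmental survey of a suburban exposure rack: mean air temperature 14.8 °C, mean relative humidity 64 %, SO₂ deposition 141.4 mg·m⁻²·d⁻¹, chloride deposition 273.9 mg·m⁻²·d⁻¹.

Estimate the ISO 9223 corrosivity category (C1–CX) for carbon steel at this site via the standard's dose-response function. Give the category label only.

C5

carbon steel: temperature factor f = -0.054·(4.8) = -0.2592
  SO₂ term: 1.77·141.4^0.52·exp(0.02·64-0.2592) = 64.5
  Cl⁻ term: 0.102·273.9^0.62·exp(0.033·64+0.04·14.8) = 49.46
  sum: 64.5 + 49.46 → r_corr = 114 μm/a
Category bounds: 80…200 μm/a bracket r_corr ⇒ C5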